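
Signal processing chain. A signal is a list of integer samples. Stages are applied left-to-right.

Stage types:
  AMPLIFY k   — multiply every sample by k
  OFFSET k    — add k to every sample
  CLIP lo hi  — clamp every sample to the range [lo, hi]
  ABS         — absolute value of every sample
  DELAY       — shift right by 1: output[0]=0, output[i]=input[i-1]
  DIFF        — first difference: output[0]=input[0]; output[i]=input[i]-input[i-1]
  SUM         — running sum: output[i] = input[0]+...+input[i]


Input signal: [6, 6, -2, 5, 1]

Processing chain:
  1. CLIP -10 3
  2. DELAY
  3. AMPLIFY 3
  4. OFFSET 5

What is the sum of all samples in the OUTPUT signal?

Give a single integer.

Answer: 46

Derivation:
Input: [6, 6, -2, 5, 1]
Stage 1 (CLIP -10 3): clip(6,-10,3)=3, clip(6,-10,3)=3, clip(-2,-10,3)=-2, clip(5,-10,3)=3, clip(1,-10,3)=1 -> [3, 3, -2, 3, 1]
Stage 2 (DELAY): [0, 3, 3, -2, 3] = [0, 3, 3, -2, 3] -> [0, 3, 3, -2, 3]
Stage 3 (AMPLIFY 3): 0*3=0, 3*3=9, 3*3=9, -2*3=-6, 3*3=9 -> [0, 9, 9, -6, 9]
Stage 4 (OFFSET 5): 0+5=5, 9+5=14, 9+5=14, -6+5=-1, 9+5=14 -> [5, 14, 14, -1, 14]
Output sum: 46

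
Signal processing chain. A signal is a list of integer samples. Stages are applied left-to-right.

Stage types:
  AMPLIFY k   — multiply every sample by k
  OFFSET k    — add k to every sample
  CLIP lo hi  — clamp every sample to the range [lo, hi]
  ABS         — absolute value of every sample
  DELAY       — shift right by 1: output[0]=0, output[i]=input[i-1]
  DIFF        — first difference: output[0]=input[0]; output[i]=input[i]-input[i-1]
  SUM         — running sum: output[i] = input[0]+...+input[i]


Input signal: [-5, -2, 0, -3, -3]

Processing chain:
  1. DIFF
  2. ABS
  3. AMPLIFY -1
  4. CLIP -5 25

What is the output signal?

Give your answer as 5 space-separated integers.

Input: [-5, -2, 0, -3, -3]
Stage 1 (DIFF): s[0]=-5, -2--5=3, 0--2=2, -3-0=-3, -3--3=0 -> [-5, 3, 2, -3, 0]
Stage 2 (ABS): |-5|=5, |3|=3, |2|=2, |-3|=3, |0|=0 -> [5, 3, 2, 3, 0]
Stage 3 (AMPLIFY -1): 5*-1=-5, 3*-1=-3, 2*-1=-2, 3*-1=-3, 0*-1=0 -> [-5, -3, -2, -3, 0]
Stage 4 (CLIP -5 25): clip(-5,-5,25)=-5, clip(-3,-5,25)=-3, clip(-2,-5,25)=-2, clip(-3,-5,25)=-3, clip(0,-5,25)=0 -> [-5, -3, -2, -3, 0]

Answer: -5 -3 -2 -3 0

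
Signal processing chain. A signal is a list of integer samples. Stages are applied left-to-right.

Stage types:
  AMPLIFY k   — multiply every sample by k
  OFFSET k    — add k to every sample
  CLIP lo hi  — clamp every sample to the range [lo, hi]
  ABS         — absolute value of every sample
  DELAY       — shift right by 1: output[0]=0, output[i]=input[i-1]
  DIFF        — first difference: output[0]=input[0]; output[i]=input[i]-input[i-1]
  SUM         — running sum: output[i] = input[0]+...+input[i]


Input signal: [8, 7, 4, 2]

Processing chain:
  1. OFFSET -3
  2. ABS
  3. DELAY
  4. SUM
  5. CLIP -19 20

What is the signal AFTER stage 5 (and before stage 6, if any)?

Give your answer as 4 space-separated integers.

Answer: 0 5 9 10

Derivation:
Input: [8, 7, 4, 2]
Stage 1 (OFFSET -3): 8+-3=5, 7+-3=4, 4+-3=1, 2+-3=-1 -> [5, 4, 1, -1]
Stage 2 (ABS): |5|=5, |4|=4, |1|=1, |-1|=1 -> [5, 4, 1, 1]
Stage 3 (DELAY): [0, 5, 4, 1] = [0, 5, 4, 1] -> [0, 5, 4, 1]
Stage 4 (SUM): sum[0..0]=0, sum[0..1]=5, sum[0..2]=9, sum[0..3]=10 -> [0, 5, 9, 10]
Stage 5 (CLIP -19 20): clip(0,-19,20)=0, clip(5,-19,20)=5, clip(9,-19,20)=9, clip(10,-19,20)=10 -> [0, 5, 9, 10]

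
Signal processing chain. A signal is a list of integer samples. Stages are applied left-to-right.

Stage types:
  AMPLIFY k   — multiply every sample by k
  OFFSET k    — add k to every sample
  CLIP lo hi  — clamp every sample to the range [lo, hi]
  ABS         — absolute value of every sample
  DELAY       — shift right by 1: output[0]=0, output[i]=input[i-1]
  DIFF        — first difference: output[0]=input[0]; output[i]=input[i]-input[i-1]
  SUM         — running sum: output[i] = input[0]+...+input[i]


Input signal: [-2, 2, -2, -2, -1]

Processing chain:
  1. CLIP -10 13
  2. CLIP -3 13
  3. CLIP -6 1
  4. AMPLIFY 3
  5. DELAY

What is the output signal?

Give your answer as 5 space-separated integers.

Input: [-2, 2, -2, -2, -1]
Stage 1 (CLIP -10 13): clip(-2,-10,13)=-2, clip(2,-10,13)=2, clip(-2,-10,13)=-2, clip(-2,-10,13)=-2, clip(-1,-10,13)=-1 -> [-2, 2, -2, -2, -1]
Stage 2 (CLIP -3 13): clip(-2,-3,13)=-2, clip(2,-3,13)=2, clip(-2,-3,13)=-2, clip(-2,-3,13)=-2, clip(-1,-3,13)=-1 -> [-2, 2, -2, -2, -1]
Stage 3 (CLIP -6 1): clip(-2,-6,1)=-2, clip(2,-6,1)=1, clip(-2,-6,1)=-2, clip(-2,-6,1)=-2, clip(-1,-6,1)=-1 -> [-2, 1, -2, -2, -1]
Stage 4 (AMPLIFY 3): -2*3=-6, 1*3=3, -2*3=-6, -2*3=-6, -1*3=-3 -> [-6, 3, -6, -6, -3]
Stage 5 (DELAY): [0, -6, 3, -6, -6] = [0, -6, 3, -6, -6] -> [0, -6, 3, -6, -6]

Answer: 0 -6 3 -6 -6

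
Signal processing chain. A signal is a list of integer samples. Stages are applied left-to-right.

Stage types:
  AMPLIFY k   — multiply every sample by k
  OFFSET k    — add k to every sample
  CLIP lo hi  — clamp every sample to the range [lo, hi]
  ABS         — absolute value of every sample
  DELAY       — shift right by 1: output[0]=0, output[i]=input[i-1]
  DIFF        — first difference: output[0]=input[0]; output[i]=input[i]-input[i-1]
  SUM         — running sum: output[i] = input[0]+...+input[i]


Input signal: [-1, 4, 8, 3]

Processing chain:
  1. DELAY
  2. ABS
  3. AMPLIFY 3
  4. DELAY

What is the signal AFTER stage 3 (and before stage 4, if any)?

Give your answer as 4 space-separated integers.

Input: [-1, 4, 8, 3]
Stage 1 (DELAY): [0, -1, 4, 8] = [0, -1, 4, 8] -> [0, -1, 4, 8]
Stage 2 (ABS): |0|=0, |-1|=1, |4|=4, |8|=8 -> [0, 1, 4, 8]
Stage 3 (AMPLIFY 3): 0*3=0, 1*3=3, 4*3=12, 8*3=24 -> [0, 3, 12, 24]

Answer: 0 3 12 24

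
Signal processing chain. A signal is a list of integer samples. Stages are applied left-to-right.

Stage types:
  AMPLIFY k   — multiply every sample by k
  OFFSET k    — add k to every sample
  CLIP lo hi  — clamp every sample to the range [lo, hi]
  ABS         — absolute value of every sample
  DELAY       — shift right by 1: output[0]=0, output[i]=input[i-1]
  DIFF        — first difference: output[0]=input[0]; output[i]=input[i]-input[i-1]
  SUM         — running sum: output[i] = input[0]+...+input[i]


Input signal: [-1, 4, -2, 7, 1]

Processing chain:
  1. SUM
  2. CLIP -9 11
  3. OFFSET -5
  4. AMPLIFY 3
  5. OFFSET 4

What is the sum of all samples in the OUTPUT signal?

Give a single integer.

Answer: 5

Derivation:
Input: [-1, 4, -2, 7, 1]
Stage 1 (SUM): sum[0..0]=-1, sum[0..1]=3, sum[0..2]=1, sum[0..3]=8, sum[0..4]=9 -> [-1, 3, 1, 8, 9]
Stage 2 (CLIP -9 11): clip(-1,-9,11)=-1, clip(3,-9,11)=3, clip(1,-9,11)=1, clip(8,-9,11)=8, clip(9,-9,11)=9 -> [-1, 3, 1, 8, 9]
Stage 3 (OFFSET -5): -1+-5=-6, 3+-5=-2, 1+-5=-4, 8+-5=3, 9+-5=4 -> [-6, -2, -4, 3, 4]
Stage 4 (AMPLIFY 3): -6*3=-18, -2*3=-6, -4*3=-12, 3*3=9, 4*3=12 -> [-18, -6, -12, 9, 12]
Stage 5 (OFFSET 4): -18+4=-14, -6+4=-2, -12+4=-8, 9+4=13, 12+4=16 -> [-14, -2, -8, 13, 16]
Output sum: 5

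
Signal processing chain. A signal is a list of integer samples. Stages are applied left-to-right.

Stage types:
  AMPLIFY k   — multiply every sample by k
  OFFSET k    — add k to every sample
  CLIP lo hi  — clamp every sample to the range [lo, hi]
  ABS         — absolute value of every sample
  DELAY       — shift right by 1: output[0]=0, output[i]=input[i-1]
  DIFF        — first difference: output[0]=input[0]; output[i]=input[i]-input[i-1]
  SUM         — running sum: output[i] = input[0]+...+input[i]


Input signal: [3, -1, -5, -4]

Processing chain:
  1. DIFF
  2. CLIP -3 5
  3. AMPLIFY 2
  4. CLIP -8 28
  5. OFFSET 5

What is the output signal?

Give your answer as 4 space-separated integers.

Input: [3, -1, -5, -4]
Stage 1 (DIFF): s[0]=3, -1-3=-4, -5--1=-4, -4--5=1 -> [3, -4, -4, 1]
Stage 2 (CLIP -3 5): clip(3,-3,5)=3, clip(-4,-3,5)=-3, clip(-4,-3,5)=-3, clip(1,-3,5)=1 -> [3, -3, -3, 1]
Stage 3 (AMPLIFY 2): 3*2=6, -3*2=-6, -3*2=-6, 1*2=2 -> [6, -6, -6, 2]
Stage 4 (CLIP -8 28): clip(6,-8,28)=6, clip(-6,-8,28)=-6, clip(-6,-8,28)=-6, clip(2,-8,28)=2 -> [6, -6, -6, 2]
Stage 5 (OFFSET 5): 6+5=11, -6+5=-1, -6+5=-1, 2+5=7 -> [11, -1, -1, 7]

Answer: 11 -1 -1 7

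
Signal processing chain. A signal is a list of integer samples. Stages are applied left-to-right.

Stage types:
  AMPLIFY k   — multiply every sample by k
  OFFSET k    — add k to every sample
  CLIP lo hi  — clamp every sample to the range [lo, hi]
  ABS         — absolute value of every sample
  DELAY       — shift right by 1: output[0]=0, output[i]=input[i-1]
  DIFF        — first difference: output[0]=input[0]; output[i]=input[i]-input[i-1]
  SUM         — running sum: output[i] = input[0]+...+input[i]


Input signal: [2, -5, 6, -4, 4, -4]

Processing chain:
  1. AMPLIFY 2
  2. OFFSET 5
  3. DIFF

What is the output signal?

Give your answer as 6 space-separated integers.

Answer: 9 -14 22 -20 16 -16

Derivation:
Input: [2, -5, 6, -4, 4, -4]
Stage 1 (AMPLIFY 2): 2*2=4, -5*2=-10, 6*2=12, -4*2=-8, 4*2=8, -4*2=-8 -> [4, -10, 12, -8, 8, -8]
Stage 2 (OFFSET 5): 4+5=9, -10+5=-5, 12+5=17, -8+5=-3, 8+5=13, -8+5=-3 -> [9, -5, 17, -3, 13, -3]
Stage 3 (DIFF): s[0]=9, -5-9=-14, 17--5=22, -3-17=-20, 13--3=16, -3-13=-16 -> [9, -14, 22, -20, 16, -16]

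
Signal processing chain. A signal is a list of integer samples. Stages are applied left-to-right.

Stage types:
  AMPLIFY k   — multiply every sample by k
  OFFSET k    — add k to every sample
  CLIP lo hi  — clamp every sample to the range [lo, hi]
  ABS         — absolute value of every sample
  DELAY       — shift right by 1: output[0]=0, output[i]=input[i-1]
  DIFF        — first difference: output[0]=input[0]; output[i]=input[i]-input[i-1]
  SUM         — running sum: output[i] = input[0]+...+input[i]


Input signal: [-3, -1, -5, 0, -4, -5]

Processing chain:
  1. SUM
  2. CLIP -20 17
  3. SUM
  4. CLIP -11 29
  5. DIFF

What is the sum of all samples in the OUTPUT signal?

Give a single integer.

Input: [-3, -1, -5, 0, -4, -5]
Stage 1 (SUM): sum[0..0]=-3, sum[0..1]=-4, sum[0..2]=-9, sum[0..3]=-9, sum[0..4]=-13, sum[0..5]=-18 -> [-3, -4, -9, -9, -13, -18]
Stage 2 (CLIP -20 17): clip(-3,-20,17)=-3, clip(-4,-20,17)=-4, clip(-9,-20,17)=-9, clip(-9,-20,17)=-9, clip(-13,-20,17)=-13, clip(-18,-20,17)=-18 -> [-3, -4, -9, -9, -13, -18]
Stage 3 (SUM): sum[0..0]=-3, sum[0..1]=-7, sum[0..2]=-16, sum[0..3]=-25, sum[0..4]=-38, sum[0..5]=-56 -> [-3, -7, -16, -25, -38, -56]
Stage 4 (CLIP -11 29): clip(-3,-11,29)=-3, clip(-7,-11,29)=-7, clip(-16,-11,29)=-11, clip(-25,-11,29)=-11, clip(-38,-11,29)=-11, clip(-56,-11,29)=-11 -> [-3, -7, -11, -11, -11, -11]
Stage 5 (DIFF): s[0]=-3, -7--3=-4, -11--7=-4, -11--11=0, -11--11=0, -11--11=0 -> [-3, -4, -4, 0, 0, 0]
Output sum: -11

Answer: -11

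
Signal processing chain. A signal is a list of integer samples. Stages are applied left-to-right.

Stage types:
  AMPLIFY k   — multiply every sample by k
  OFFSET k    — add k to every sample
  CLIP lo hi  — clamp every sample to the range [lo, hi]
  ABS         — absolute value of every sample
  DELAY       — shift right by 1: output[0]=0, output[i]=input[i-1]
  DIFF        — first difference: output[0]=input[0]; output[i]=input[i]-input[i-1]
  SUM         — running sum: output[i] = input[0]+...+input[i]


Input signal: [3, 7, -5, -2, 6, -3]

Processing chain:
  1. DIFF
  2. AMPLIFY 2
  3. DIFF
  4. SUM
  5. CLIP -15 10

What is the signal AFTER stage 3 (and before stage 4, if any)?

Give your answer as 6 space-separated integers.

Answer: 6 2 -32 30 10 -34

Derivation:
Input: [3, 7, -5, -2, 6, -3]
Stage 1 (DIFF): s[0]=3, 7-3=4, -5-7=-12, -2--5=3, 6--2=8, -3-6=-9 -> [3, 4, -12, 3, 8, -9]
Stage 2 (AMPLIFY 2): 3*2=6, 4*2=8, -12*2=-24, 3*2=6, 8*2=16, -9*2=-18 -> [6, 8, -24, 6, 16, -18]
Stage 3 (DIFF): s[0]=6, 8-6=2, -24-8=-32, 6--24=30, 16-6=10, -18-16=-34 -> [6, 2, -32, 30, 10, -34]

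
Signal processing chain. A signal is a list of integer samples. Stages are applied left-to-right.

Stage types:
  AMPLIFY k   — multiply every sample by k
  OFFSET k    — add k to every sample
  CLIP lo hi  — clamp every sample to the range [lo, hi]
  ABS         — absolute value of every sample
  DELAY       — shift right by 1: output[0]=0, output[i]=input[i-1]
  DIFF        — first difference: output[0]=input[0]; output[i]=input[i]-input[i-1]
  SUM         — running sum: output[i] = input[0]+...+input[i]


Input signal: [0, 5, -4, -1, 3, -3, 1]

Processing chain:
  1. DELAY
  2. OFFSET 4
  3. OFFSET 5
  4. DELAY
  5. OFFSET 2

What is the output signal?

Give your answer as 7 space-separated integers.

Answer: 2 11 11 16 7 10 14

Derivation:
Input: [0, 5, -4, -1, 3, -3, 1]
Stage 1 (DELAY): [0, 0, 5, -4, -1, 3, -3] = [0, 0, 5, -4, -1, 3, -3] -> [0, 0, 5, -4, -1, 3, -3]
Stage 2 (OFFSET 4): 0+4=4, 0+4=4, 5+4=9, -4+4=0, -1+4=3, 3+4=7, -3+4=1 -> [4, 4, 9, 0, 3, 7, 1]
Stage 3 (OFFSET 5): 4+5=9, 4+5=9, 9+5=14, 0+5=5, 3+5=8, 7+5=12, 1+5=6 -> [9, 9, 14, 5, 8, 12, 6]
Stage 4 (DELAY): [0, 9, 9, 14, 5, 8, 12] = [0, 9, 9, 14, 5, 8, 12] -> [0, 9, 9, 14, 5, 8, 12]
Stage 5 (OFFSET 2): 0+2=2, 9+2=11, 9+2=11, 14+2=16, 5+2=7, 8+2=10, 12+2=14 -> [2, 11, 11, 16, 7, 10, 14]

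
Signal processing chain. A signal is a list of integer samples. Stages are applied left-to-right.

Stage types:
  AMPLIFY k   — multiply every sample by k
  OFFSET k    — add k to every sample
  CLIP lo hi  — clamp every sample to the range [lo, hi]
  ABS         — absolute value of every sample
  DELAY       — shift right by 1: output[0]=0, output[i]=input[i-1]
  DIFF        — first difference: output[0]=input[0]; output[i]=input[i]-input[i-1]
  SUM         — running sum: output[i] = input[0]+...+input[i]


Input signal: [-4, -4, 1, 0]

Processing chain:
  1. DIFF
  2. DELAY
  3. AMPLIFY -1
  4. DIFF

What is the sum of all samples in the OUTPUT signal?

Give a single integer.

Input: [-4, -4, 1, 0]
Stage 1 (DIFF): s[0]=-4, -4--4=0, 1--4=5, 0-1=-1 -> [-4, 0, 5, -1]
Stage 2 (DELAY): [0, -4, 0, 5] = [0, -4, 0, 5] -> [0, -4, 0, 5]
Stage 3 (AMPLIFY -1): 0*-1=0, -4*-1=4, 0*-1=0, 5*-1=-5 -> [0, 4, 0, -5]
Stage 4 (DIFF): s[0]=0, 4-0=4, 0-4=-4, -5-0=-5 -> [0, 4, -4, -5]
Output sum: -5

Answer: -5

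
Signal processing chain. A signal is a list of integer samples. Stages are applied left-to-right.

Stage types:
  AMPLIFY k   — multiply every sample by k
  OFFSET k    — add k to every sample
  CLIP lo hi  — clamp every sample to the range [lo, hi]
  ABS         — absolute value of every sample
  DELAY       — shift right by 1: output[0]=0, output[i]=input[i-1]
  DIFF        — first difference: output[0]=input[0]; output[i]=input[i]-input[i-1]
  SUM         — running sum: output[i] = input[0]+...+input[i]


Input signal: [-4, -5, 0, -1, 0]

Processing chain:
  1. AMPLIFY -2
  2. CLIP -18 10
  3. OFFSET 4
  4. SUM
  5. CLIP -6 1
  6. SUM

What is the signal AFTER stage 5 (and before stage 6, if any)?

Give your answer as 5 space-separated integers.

Input: [-4, -5, 0, -1, 0]
Stage 1 (AMPLIFY -2): -4*-2=8, -5*-2=10, 0*-2=0, -1*-2=2, 0*-2=0 -> [8, 10, 0, 2, 0]
Stage 2 (CLIP -18 10): clip(8,-18,10)=8, clip(10,-18,10)=10, clip(0,-18,10)=0, clip(2,-18,10)=2, clip(0,-18,10)=0 -> [8, 10, 0, 2, 0]
Stage 3 (OFFSET 4): 8+4=12, 10+4=14, 0+4=4, 2+4=6, 0+4=4 -> [12, 14, 4, 6, 4]
Stage 4 (SUM): sum[0..0]=12, sum[0..1]=26, sum[0..2]=30, sum[0..3]=36, sum[0..4]=40 -> [12, 26, 30, 36, 40]
Stage 5 (CLIP -6 1): clip(12,-6,1)=1, clip(26,-6,1)=1, clip(30,-6,1)=1, clip(36,-6,1)=1, clip(40,-6,1)=1 -> [1, 1, 1, 1, 1]

Answer: 1 1 1 1 1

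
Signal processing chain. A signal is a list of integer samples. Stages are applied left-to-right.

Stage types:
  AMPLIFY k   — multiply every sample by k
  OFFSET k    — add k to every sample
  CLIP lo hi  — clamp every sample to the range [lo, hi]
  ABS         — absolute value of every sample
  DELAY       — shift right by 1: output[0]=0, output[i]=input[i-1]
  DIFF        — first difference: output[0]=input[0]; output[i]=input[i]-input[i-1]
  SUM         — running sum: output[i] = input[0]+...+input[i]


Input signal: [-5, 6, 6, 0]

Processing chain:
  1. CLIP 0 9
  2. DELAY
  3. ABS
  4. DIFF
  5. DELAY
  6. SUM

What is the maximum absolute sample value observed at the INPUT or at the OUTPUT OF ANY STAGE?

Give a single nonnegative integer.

Input: [-5, 6, 6, 0] (max |s|=6)
Stage 1 (CLIP 0 9): clip(-5,0,9)=0, clip(6,0,9)=6, clip(6,0,9)=6, clip(0,0,9)=0 -> [0, 6, 6, 0] (max |s|=6)
Stage 2 (DELAY): [0, 0, 6, 6] = [0, 0, 6, 6] -> [0, 0, 6, 6] (max |s|=6)
Stage 3 (ABS): |0|=0, |0|=0, |6|=6, |6|=6 -> [0, 0, 6, 6] (max |s|=6)
Stage 4 (DIFF): s[0]=0, 0-0=0, 6-0=6, 6-6=0 -> [0, 0, 6, 0] (max |s|=6)
Stage 5 (DELAY): [0, 0, 0, 6] = [0, 0, 0, 6] -> [0, 0, 0, 6] (max |s|=6)
Stage 6 (SUM): sum[0..0]=0, sum[0..1]=0, sum[0..2]=0, sum[0..3]=6 -> [0, 0, 0, 6] (max |s|=6)
Overall max amplitude: 6

Answer: 6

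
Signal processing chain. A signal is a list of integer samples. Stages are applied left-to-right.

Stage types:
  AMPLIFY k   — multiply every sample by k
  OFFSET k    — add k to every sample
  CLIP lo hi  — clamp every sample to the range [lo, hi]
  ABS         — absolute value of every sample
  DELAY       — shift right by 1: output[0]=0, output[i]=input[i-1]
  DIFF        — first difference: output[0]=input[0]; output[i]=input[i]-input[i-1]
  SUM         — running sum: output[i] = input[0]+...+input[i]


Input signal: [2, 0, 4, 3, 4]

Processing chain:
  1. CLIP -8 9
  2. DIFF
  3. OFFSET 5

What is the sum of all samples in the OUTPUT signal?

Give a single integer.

Input: [2, 0, 4, 3, 4]
Stage 1 (CLIP -8 9): clip(2,-8,9)=2, clip(0,-8,9)=0, clip(4,-8,9)=4, clip(3,-8,9)=3, clip(4,-8,9)=4 -> [2, 0, 4, 3, 4]
Stage 2 (DIFF): s[0]=2, 0-2=-2, 4-0=4, 3-4=-1, 4-3=1 -> [2, -2, 4, -1, 1]
Stage 3 (OFFSET 5): 2+5=7, -2+5=3, 4+5=9, -1+5=4, 1+5=6 -> [7, 3, 9, 4, 6]
Output sum: 29

Answer: 29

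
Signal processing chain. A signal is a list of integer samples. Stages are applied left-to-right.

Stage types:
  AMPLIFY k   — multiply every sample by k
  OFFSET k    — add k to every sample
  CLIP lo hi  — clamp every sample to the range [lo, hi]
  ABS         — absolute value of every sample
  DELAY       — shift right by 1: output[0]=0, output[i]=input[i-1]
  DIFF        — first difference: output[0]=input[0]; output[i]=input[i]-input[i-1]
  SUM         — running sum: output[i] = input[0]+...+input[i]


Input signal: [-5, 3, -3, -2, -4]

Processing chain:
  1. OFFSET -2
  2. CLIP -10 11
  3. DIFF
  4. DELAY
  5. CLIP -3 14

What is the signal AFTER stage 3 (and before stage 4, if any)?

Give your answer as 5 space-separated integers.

Answer: -7 8 -6 1 -2

Derivation:
Input: [-5, 3, -3, -2, -4]
Stage 1 (OFFSET -2): -5+-2=-7, 3+-2=1, -3+-2=-5, -2+-2=-4, -4+-2=-6 -> [-7, 1, -5, -4, -6]
Stage 2 (CLIP -10 11): clip(-7,-10,11)=-7, clip(1,-10,11)=1, clip(-5,-10,11)=-5, clip(-4,-10,11)=-4, clip(-6,-10,11)=-6 -> [-7, 1, -5, -4, -6]
Stage 3 (DIFF): s[0]=-7, 1--7=8, -5-1=-6, -4--5=1, -6--4=-2 -> [-7, 8, -6, 1, -2]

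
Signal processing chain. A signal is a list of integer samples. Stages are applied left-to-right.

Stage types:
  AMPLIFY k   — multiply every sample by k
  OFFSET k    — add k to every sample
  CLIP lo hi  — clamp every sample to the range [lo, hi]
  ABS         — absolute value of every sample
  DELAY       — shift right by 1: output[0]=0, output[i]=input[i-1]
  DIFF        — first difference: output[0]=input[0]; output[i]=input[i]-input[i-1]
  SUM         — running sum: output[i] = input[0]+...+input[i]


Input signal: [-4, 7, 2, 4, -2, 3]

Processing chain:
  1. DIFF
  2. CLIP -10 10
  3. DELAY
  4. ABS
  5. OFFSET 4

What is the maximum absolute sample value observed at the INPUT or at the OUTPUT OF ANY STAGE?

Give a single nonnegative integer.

Answer: 14

Derivation:
Input: [-4, 7, 2, 4, -2, 3] (max |s|=7)
Stage 1 (DIFF): s[0]=-4, 7--4=11, 2-7=-5, 4-2=2, -2-4=-6, 3--2=5 -> [-4, 11, -5, 2, -6, 5] (max |s|=11)
Stage 2 (CLIP -10 10): clip(-4,-10,10)=-4, clip(11,-10,10)=10, clip(-5,-10,10)=-5, clip(2,-10,10)=2, clip(-6,-10,10)=-6, clip(5,-10,10)=5 -> [-4, 10, -5, 2, -6, 5] (max |s|=10)
Stage 3 (DELAY): [0, -4, 10, -5, 2, -6] = [0, -4, 10, -5, 2, -6] -> [0, -4, 10, -5, 2, -6] (max |s|=10)
Stage 4 (ABS): |0|=0, |-4|=4, |10|=10, |-5|=5, |2|=2, |-6|=6 -> [0, 4, 10, 5, 2, 6] (max |s|=10)
Stage 5 (OFFSET 4): 0+4=4, 4+4=8, 10+4=14, 5+4=9, 2+4=6, 6+4=10 -> [4, 8, 14, 9, 6, 10] (max |s|=14)
Overall max amplitude: 14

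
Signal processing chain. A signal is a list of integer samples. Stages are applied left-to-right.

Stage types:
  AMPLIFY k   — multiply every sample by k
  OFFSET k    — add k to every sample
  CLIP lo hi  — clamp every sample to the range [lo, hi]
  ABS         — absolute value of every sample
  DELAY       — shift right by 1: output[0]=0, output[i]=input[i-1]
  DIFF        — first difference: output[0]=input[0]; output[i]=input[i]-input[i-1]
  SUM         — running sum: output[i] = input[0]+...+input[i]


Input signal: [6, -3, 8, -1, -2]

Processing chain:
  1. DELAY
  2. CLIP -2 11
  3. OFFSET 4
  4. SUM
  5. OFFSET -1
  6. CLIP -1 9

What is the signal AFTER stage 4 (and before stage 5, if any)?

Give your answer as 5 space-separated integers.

Input: [6, -3, 8, -1, -2]
Stage 1 (DELAY): [0, 6, -3, 8, -1] = [0, 6, -3, 8, -1] -> [0, 6, -3, 8, -1]
Stage 2 (CLIP -2 11): clip(0,-2,11)=0, clip(6,-2,11)=6, clip(-3,-2,11)=-2, clip(8,-2,11)=8, clip(-1,-2,11)=-1 -> [0, 6, -2, 8, -1]
Stage 3 (OFFSET 4): 0+4=4, 6+4=10, -2+4=2, 8+4=12, -1+4=3 -> [4, 10, 2, 12, 3]
Stage 4 (SUM): sum[0..0]=4, sum[0..1]=14, sum[0..2]=16, sum[0..3]=28, sum[0..4]=31 -> [4, 14, 16, 28, 31]

Answer: 4 14 16 28 31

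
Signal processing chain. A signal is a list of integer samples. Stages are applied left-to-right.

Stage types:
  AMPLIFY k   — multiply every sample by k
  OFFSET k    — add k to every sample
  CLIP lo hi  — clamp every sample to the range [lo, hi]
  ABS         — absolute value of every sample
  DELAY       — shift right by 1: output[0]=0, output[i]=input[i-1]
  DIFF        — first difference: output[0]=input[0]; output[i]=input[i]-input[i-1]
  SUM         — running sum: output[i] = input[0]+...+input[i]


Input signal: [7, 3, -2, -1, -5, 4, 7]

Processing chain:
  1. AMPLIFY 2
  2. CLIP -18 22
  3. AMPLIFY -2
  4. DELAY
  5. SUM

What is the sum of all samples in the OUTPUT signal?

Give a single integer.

Answer: -160

Derivation:
Input: [7, 3, -2, -1, -5, 4, 7]
Stage 1 (AMPLIFY 2): 7*2=14, 3*2=6, -2*2=-4, -1*2=-2, -5*2=-10, 4*2=8, 7*2=14 -> [14, 6, -4, -2, -10, 8, 14]
Stage 2 (CLIP -18 22): clip(14,-18,22)=14, clip(6,-18,22)=6, clip(-4,-18,22)=-4, clip(-2,-18,22)=-2, clip(-10,-18,22)=-10, clip(8,-18,22)=8, clip(14,-18,22)=14 -> [14, 6, -4, -2, -10, 8, 14]
Stage 3 (AMPLIFY -2): 14*-2=-28, 6*-2=-12, -4*-2=8, -2*-2=4, -10*-2=20, 8*-2=-16, 14*-2=-28 -> [-28, -12, 8, 4, 20, -16, -28]
Stage 4 (DELAY): [0, -28, -12, 8, 4, 20, -16] = [0, -28, -12, 8, 4, 20, -16] -> [0, -28, -12, 8, 4, 20, -16]
Stage 5 (SUM): sum[0..0]=0, sum[0..1]=-28, sum[0..2]=-40, sum[0..3]=-32, sum[0..4]=-28, sum[0..5]=-8, sum[0..6]=-24 -> [0, -28, -40, -32, -28, -8, -24]
Output sum: -160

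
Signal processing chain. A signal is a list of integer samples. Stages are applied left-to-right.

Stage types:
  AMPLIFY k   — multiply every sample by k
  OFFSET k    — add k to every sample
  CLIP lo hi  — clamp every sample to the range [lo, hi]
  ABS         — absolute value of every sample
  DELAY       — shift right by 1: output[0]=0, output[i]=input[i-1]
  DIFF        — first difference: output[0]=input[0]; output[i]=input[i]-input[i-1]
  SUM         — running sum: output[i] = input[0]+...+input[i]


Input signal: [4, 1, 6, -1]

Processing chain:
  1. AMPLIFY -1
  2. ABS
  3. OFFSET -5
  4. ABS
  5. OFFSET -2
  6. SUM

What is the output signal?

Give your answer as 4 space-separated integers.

Answer: -1 1 0 2

Derivation:
Input: [4, 1, 6, -1]
Stage 1 (AMPLIFY -1): 4*-1=-4, 1*-1=-1, 6*-1=-6, -1*-1=1 -> [-4, -1, -6, 1]
Stage 2 (ABS): |-4|=4, |-1|=1, |-6|=6, |1|=1 -> [4, 1, 6, 1]
Stage 3 (OFFSET -5): 4+-5=-1, 1+-5=-4, 6+-5=1, 1+-5=-4 -> [-1, -4, 1, -4]
Stage 4 (ABS): |-1|=1, |-4|=4, |1|=1, |-4|=4 -> [1, 4, 1, 4]
Stage 5 (OFFSET -2): 1+-2=-1, 4+-2=2, 1+-2=-1, 4+-2=2 -> [-1, 2, -1, 2]
Stage 6 (SUM): sum[0..0]=-1, sum[0..1]=1, sum[0..2]=0, sum[0..3]=2 -> [-1, 1, 0, 2]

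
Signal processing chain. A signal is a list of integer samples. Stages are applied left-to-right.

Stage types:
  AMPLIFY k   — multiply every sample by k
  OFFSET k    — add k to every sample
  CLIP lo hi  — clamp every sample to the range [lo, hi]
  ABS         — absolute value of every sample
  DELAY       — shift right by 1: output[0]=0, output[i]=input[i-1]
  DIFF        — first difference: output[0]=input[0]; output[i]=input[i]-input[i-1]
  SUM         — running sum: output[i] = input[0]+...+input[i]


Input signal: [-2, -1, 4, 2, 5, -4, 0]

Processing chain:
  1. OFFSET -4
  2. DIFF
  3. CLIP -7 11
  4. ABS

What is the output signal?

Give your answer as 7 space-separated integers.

Answer: 6 1 5 2 3 7 4

Derivation:
Input: [-2, -1, 4, 2, 5, -4, 0]
Stage 1 (OFFSET -4): -2+-4=-6, -1+-4=-5, 4+-4=0, 2+-4=-2, 5+-4=1, -4+-4=-8, 0+-4=-4 -> [-6, -5, 0, -2, 1, -8, -4]
Stage 2 (DIFF): s[0]=-6, -5--6=1, 0--5=5, -2-0=-2, 1--2=3, -8-1=-9, -4--8=4 -> [-6, 1, 5, -2, 3, -9, 4]
Stage 3 (CLIP -7 11): clip(-6,-7,11)=-6, clip(1,-7,11)=1, clip(5,-7,11)=5, clip(-2,-7,11)=-2, clip(3,-7,11)=3, clip(-9,-7,11)=-7, clip(4,-7,11)=4 -> [-6, 1, 5, -2, 3, -7, 4]
Stage 4 (ABS): |-6|=6, |1|=1, |5|=5, |-2|=2, |3|=3, |-7|=7, |4|=4 -> [6, 1, 5, 2, 3, 7, 4]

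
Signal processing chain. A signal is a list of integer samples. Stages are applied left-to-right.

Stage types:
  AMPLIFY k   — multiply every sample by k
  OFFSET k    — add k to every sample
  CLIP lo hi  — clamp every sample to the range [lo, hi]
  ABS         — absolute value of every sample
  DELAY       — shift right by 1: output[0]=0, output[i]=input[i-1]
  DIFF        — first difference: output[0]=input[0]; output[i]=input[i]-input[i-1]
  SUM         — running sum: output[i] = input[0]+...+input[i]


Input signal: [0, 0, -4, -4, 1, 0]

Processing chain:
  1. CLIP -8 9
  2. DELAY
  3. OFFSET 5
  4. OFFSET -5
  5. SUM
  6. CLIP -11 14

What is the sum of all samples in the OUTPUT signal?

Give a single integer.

Input: [0, 0, -4, -4, 1, 0]
Stage 1 (CLIP -8 9): clip(0,-8,9)=0, clip(0,-8,9)=0, clip(-4,-8,9)=-4, clip(-4,-8,9)=-4, clip(1,-8,9)=1, clip(0,-8,9)=0 -> [0, 0, -4, -4, 1, 0]
Stage 2 (DELAY): [0, 0, 0, -4, -4, 1] = [0, 0, 0, -4, -4, 1] -> [0, 0, 0, -4, -4, 1]
Stage 3 (OFFSET 5): 0+5=5, 0+5=5, 0+5=5, -4+5=1, -4+5=1, 1+5=6 -> [5, 5, 5, 1, 1, 6]
Stage 4 (OFFSET -5): 5+-5=0, 5+-5=0, 5+-5=0, 1+-5=-4, 1+-5=-4, 6+-5=1 -> [0, 0, 0, -4, -4, 1]
Stage 5 (SUM): sum[0..0]=0, sum[0..1]=0, sum[0..2]=0, sum[0..3]=-4, sum[0..4]=-8, sum[0..5]=-7 -> [0, 0, 0, -4, -8, -7]
Stage 6 (CLIP -11 14): clip(0,-11,14)=0, clip(0,-11,14)=0, clip(0,-11,14)=0, clip(-4,-11,14)=-4, clip(-8,-11,14)=-8, clip(-7,-11,14)=-7 -> [0, 0, 0, -4, -8, -7]
Output sum: -19

Answer: -19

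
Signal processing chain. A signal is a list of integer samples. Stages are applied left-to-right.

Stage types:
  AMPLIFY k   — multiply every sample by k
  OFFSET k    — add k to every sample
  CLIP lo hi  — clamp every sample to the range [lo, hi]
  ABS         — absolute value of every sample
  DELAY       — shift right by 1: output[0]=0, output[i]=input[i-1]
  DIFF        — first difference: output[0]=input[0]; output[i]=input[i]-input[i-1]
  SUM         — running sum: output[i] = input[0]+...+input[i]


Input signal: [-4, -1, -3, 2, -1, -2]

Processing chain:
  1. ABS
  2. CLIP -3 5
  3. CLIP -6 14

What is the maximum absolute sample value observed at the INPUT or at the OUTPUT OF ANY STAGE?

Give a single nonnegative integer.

Input: [-4, -1, -3, 2, -1, -2] (max |s|=4)
Stage 1 (ABS): |-4|=4, |-1|=1, |-3|=3, |2|=2, |-1|=1, |-2|=2 -> [4, 1, 3, 2, 1, 2] (max |s|=4)
Stage 2 (CLIP -3 5): clip(4,-3,5)=4, clip(1,-3,5)=1, clip(3,-3,5)=3, clip(2,-3,5)=2, clip(1,-3,5)=1, clip(2,-3,5)=2 -> [4, 1, 3, 2, 1, 2] (max |s|=4)
Stage 3 (CLIP -6 14): clip(4,-6,14)=4, clip(1,-6,14)=1, clip(3,-6,14)=3, clip(2,-6,14)=2, clip(1,-6,14)=1, clip(2,-6,14)=2 -> [4, 1, 3, 2, 1, 2] (max |s|=4)
Overall max amplitude: 4

Answer: 4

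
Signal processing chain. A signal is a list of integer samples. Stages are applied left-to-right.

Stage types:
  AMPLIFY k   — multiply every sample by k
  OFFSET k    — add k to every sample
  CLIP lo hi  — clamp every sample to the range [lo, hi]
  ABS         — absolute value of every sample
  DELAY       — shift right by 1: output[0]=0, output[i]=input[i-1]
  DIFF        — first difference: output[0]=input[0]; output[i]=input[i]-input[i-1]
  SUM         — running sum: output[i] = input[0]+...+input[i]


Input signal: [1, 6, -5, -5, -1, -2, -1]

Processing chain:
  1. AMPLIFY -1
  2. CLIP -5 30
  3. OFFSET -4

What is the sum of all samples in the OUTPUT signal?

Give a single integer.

Input: [1, 6, -5, -5, -1, -2, -1]
Stage 1 (AMPLIFY -1): 1*-1=-1, 6*-1=-6, -5*-1=5, -5*-1=5, -1*-1=1, -2*-1=2, -1*-1=1 -> [-1, -6, 5, 5, 1, 2, 1]
Stage 2 (CLIP -5 30): clip(-1,-5,30)=-1, clip(-6,-5,30)=-5, clip(5,-5,30)=5, clip(5,-5,30)=5, clip(1,-5,30)=1, clip(2,-5,30)=2, clip(1,-5,30)=1 -> [-1, -5, 5, 5, 1, 2, 1]
Stage 3 (OFFSET -4): -1+-4=-5, -5+-4=-9, 5+-4=1, 5+-4=1, 1+-4=-3, 2+-4=-2, 1+-4=-3 -> [-5, -9, 1, 1, -3, -2, -3]
Output sum: -20

Answer: -20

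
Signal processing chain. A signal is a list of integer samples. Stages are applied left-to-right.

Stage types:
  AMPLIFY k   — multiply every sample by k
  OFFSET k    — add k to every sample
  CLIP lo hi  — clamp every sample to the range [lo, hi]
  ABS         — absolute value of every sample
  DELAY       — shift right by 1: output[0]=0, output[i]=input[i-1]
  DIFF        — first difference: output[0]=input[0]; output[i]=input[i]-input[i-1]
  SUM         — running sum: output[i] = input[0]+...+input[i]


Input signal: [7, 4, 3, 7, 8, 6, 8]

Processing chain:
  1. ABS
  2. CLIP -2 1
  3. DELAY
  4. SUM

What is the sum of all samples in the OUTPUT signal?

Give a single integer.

Input: [7, 4, 3, 7, 8, 6, 8]
Stage 1 (ABS): |7|=7, |4|=4, |3|=3, |7|=7, |8|=8, |6|=6, |8|=8 -> [7, 4, 3, 7, 8, 6, 8]
Stage 2 (CLIP -2 1): clip(7,-2,1)=1, clip(4,-2,1)=1, clip(3,-2,1)=1, clip(7,-2,1)=1, clip(8,-2,1)=1, clip(6,-2,1)=1, clip(8,-2,1)=1 -> [1, 1, 1, 1, 1, 1, 1]
Stage 3 (DELAY): [0, 1, 1, 1, 1, 1, 1] = [0, 1, 1, 1, 1, 1, 1] -> [0, 1, 1, 1, 1, 1, 1]
Stage 4 (SUM): sum[0..0]=0, sum[0..1]=1, sum[0..2]=2, sum[0..3]=3, sum[0..4]=4, sum[0..5]=5, sum[0..6]=6 -> [0, 1, 2, 3, 4, 5, 6]
Output sum: 21

Answer: 21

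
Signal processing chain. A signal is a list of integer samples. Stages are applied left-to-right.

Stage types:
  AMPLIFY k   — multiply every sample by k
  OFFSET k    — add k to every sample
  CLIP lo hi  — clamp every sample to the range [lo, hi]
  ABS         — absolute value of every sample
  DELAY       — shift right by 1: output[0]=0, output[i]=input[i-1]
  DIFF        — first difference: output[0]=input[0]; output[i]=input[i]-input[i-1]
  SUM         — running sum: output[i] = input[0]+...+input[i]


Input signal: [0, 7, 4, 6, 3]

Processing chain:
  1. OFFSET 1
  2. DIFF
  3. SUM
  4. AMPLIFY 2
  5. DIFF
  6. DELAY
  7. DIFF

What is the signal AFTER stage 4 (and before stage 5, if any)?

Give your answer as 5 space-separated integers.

Answer: 2 16 10 14 8

Derivation:
Input: [0, 7, 4, 6, 3]
Stage 1 (OFFSET 1): 0+1=1, 7+1=8, 4+1=5, 6+1=7, 3+1=4 -> [1, 8, 5, 7, 4]
Stage 2 (DIFF): s[0]=1, 8-1=7, 5-8=-3, 7-5=2, 4-7=-3 -> [1, 7, -3, 2, -3]
Stage 3 (SUM): sum[0..0]=1, sum[0..1]=8, sum[0..2]=5, sum[0..3]=7, sum[0..4]=4 -> [1, 8, 5, 7, 4]
Stage 4 (AMPLIFY 2): 1*2=2, 8*2=16, 5*2=10, 7*2=14, 4*2=8 -> [2, 16, 10, 14, 8]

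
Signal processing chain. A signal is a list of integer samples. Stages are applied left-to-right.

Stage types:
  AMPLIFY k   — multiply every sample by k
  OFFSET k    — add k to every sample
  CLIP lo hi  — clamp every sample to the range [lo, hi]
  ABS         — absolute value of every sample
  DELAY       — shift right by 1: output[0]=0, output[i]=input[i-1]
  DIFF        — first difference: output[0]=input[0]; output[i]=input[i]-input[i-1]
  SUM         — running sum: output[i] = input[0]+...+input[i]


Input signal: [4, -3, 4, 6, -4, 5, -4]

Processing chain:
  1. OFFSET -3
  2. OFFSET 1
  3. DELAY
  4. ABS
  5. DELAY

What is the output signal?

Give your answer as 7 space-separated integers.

Answer: 0 0 2 5 2 4 6

Derivation:
Input: [4, -3, 4, 6, -4, 5, -4]
Stage 1 (OFFSET -3): 4+-3=1, -3+-3=-6, 4+-3=1, 6+-3=3, -4+-3=-7, 5+-3=2, -4+-3=-7 -> [1, -6, 1, 3, -7, 2, -7]
Stage 2 (OFFSET 1): 1+1=2, -6+1=-5, 1+1=2, 3+1=4, -7+1=-6, 2+1=3, -7+1=-6 -> [2, -5, 2, 4, -6, 3, -6]
Stage 3 (DELAY): [0, 2, -5, 2, 4, -6, 3] = [0, 2, -5, 2, 4, -6, 3] -> [0, 2, -5, 2, 4, -6, 3]
Stage 4 (ABS): |0|=0, |2|=2, |-5|=5, |2|=2, |4|=4, |-6|=6, |3|=3 -> [0, 2, 5, 2, 4, 6, 3]
Stage 5 (DELAY): [0, 0, 2, 5, 2, 4, 6] = [0, 0, 2, 5, 2, 4, 6] -> [0, 0, 2, 5, 2, 4, 6]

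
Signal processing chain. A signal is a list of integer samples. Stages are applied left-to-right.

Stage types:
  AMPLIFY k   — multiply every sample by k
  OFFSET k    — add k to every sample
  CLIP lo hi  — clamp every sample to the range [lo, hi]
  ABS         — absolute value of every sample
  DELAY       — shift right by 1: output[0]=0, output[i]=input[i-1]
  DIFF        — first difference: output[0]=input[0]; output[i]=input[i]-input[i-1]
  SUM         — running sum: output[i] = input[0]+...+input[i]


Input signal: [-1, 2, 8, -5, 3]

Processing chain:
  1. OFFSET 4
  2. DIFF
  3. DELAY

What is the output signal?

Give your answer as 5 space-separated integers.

Input: [-1, 2, 8, -5, 3]
Stage 1 (OFFSET 4): -1+4=3, 2+4=6, 8+4=12, -5+4=-1, 3+4=7 -> [3, 6, 12, -1, 7]
Stage 2 (DIFF): s[0]=3, 6-3=3, 12-6=6, -1-12=-13, 7--1=8 -> [3, 3, 6, -13, 8]
Stage 3 (DELAY): [0, 3, 3, 6, -13] = [0, 3, 3, 6, -13] -> [0, 3, 3, 6, -13]

Answer: 0 3 3 6 -13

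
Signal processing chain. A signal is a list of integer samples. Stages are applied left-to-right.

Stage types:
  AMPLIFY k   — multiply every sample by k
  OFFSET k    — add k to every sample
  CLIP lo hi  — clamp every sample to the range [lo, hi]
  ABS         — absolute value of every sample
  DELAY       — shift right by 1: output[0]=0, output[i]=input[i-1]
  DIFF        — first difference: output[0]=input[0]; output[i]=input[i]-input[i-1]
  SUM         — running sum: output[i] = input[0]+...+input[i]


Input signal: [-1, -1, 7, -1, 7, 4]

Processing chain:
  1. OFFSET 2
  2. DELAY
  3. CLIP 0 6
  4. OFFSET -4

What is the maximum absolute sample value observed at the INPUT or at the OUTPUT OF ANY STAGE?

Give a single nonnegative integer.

Input: [-1, -1, 7, -1, 7, 4] (max |s|=7)
Stage 1 (OFFSET 2): -1+2=1, -1+2=1, 7+2=9, -1+2=1, 7+2=9, 4+2=6 -> [1, 1, 9, 1, 9, 6] (max |s|=9)
Stage 2 (DELAY): [0, 1, 1, 9, 1, 9] = [0, 1, 1, 9, 1, 9] -> [0, 1, 1, 9, 1, 9] (max |s|=9)
Stage 3 (CLIP 0 6): clip(0,0,6)=0, clip(1,0,6)=1, clip(1,0,6)=1, clip(9,0,6)=6, clip(1,0,6)=1, clip(9,0,6)=6 -> [0, 1, 1, 6, 1, 6] (max |s|=6)
Stage 4 (OFFSET -4): 0+-4=-4, 1+-4=-3, 1+-4=-3, 6+-4=2, 1+-4=-3, 6+-4=2 -> [-4, -3, -3, 2, -3, 2] (max |s|=4)
Overall max amplitude: 9

Answer: 9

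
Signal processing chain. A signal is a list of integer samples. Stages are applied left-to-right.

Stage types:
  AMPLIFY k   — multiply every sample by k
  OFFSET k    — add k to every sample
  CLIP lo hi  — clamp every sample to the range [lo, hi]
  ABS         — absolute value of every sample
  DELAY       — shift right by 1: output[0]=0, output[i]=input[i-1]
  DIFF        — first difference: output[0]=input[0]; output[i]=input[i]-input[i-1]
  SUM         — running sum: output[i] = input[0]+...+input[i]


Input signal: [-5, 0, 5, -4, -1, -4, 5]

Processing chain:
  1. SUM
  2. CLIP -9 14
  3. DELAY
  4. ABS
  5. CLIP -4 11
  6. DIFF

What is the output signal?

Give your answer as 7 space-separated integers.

Answer: 0 5 0 -5 4 1 4

Derivation:
Input: [-5, 0, 5, -4, -1, -4, 5]
Stage 1 (SUM): sum[0..0]=-5, sum[0..1]=-5, sum[0..2]=0, sum[0..3]=-4, sum[0..4]=-5, sum[0..5]=-9, sum[0..6]=-4 -> [-5, -5, 0, -4, -5, -9, -4]
Stage 2 (CLIP -9 14): clip(-5,-9,14)=-5, clip(-5,-9,14)=-5, clip(0,-9,14)=0, clip(-4,-9,14)=-4, clip(-5,-9,14)=-5, clip(-9,-9,14)=-9, clip(-4,-9,14)=-4 -> [-5, -5, 0, -4, -5, -9, -4]
Stage 3 (DELAY): [0, -5, -5, 0, -4, -5, -9] = [0, -5, -5, 0, -4, -5, -9] -> [0, -5, -5, 0, -4, -5, -9]
Stage 4 (ABS): |0|=0, |-5|=5, |-5|=5, |0|=0, |-4|=4, |-5|=5, |-9|=9 -> [0, 5, 5, 0, 4, 5, 9]
Stage 5 (CLIP -4 11): clip(0,-4,11)=0, clip(5,-4,11)=5, clip(5,-4,11)=5, clip(0,-4,11)=0, clip(4,-4,11)=4, clip(5,-4,11)=5, clip(9,-4,11)=9 -> [0, 5, 5, 0, 4, 5, 9]
Stage 6 (DIFF): s[0]=0, 5-0=5, 5-5=0, 0-5=-5, 4-0=4, 5-4=1, 9-5=4 -> [0, 5, 0, -5, 4, 1, 4]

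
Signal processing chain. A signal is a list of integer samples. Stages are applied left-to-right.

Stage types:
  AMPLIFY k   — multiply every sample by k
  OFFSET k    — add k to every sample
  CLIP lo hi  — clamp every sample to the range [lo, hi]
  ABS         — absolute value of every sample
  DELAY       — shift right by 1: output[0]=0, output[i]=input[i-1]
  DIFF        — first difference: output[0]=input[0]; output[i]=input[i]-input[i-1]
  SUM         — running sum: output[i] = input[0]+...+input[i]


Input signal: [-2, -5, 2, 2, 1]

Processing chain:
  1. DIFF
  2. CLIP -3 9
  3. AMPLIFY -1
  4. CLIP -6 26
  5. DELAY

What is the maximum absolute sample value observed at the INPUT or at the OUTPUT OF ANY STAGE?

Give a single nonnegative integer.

Answer: 7

Derivation:
Input: [-2, -5, 2, 2, 1] (max |s|=5)
Stage 1 (DIFF): s[0]=-2, -5--2=-3, 2--5=7, 2-2=0, 1-2=-1 -> [-2, -3, 7, 0, -1] (max |s|=7)
Stage 2 (CLIP -3 9): clip(-2,-3,9)=-2, clip(-3,-3,9)=-3, clip(7,-3,9)=7, clip(0,-3,9)=0, clip(-1,-3,9)=-1 -> [-2, -3, 7, 0, -1] (max |s|=7)
Stage 3 (AMPLIFY -1): -2*-1=2, -3*-1=3, 7*-1=-7, 0*-1=0, -1*-1=1 -> [2, 3, -7, 0, 1] (max |s|=7)
Stage 4 (CLIP -6 26): clip(2,-6,26)=2, clip(3,-6,26)=3, clip(-7,-6,26)=-6, clip(0,-6,26)=0, clip(1,-6,26)=1 -> [2, 3, -6, 0, 1] (max |s|=6)
Stage 5 (DELAY): [0, 2, 3, -6, 0] = [0, 2, 3, -6, 0] -> [0, 2, 3, -6, 0] (max |s|=6)
Overall max amplitude: 7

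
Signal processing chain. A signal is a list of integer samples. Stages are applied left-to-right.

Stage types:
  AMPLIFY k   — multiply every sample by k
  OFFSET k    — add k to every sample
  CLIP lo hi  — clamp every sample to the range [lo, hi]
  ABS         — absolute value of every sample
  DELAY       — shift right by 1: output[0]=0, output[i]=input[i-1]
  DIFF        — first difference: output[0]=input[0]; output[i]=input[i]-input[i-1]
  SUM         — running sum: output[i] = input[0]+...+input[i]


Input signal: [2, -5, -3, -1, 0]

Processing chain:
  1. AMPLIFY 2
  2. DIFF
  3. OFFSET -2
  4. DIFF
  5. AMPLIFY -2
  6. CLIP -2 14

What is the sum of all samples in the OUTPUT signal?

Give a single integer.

Input: [2, -5, -3, -1, 0]
Stage 1 (AMPLIFY 2): 2*2=4, -5*2=-10, -3*2=-6, -1*2=-2, 0*2=0 -> [4, -10, -6, -2, 0]
Stage 2 (DIFF): s[0]=4, -10-4=-14, -6--10=4, -2--6=4, 0--2=2 -> [4, -14, 4, 4, 2]
Stage 3 (OFFSET -2): 4+-2=2, -14+-2=-16, 4+-2=2, 4+-2=2, 2+-2=0 -> [2, -16, 2, 2, 0]
Stage 4 (DIFF): s[0]=2, -16-2=-18, 2--16=18, 2-2=0, 0-2=-2 -> [2, -18, 18, 0, -2]
Stage 5 (AMPLIFY -2): 2*-2=-4, -18*-2=36, 18*-2=-36, 0*-2=0, -2*-2=4 -> [-4, 36, -36, 0, 4]
Stage 6 (CLIP -2 14): clip(-4,-2,14)=-2, clip(36,-2,14)=14, clip(-36,-2,14)=-2, clip(0,-2,14)=0, clip(4,-2,14)=4 -> [-2, 14, -2, 0, 4]
Output sum: 14

Answer: 14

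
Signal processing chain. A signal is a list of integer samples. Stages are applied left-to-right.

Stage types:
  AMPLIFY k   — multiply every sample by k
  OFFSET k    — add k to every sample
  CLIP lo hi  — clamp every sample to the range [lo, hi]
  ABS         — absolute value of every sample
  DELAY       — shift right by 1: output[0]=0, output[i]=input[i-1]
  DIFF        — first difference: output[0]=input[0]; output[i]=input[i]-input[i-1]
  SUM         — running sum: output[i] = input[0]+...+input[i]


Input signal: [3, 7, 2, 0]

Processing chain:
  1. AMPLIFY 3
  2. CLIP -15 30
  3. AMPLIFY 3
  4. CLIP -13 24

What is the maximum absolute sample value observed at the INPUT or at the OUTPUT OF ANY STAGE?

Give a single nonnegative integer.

Answer: 63

Derivation:
Input: [3, 7, 2, 0] (max |s|=7)
Stage 1 (AMPLIFY 3): 3*3=9, 7*3=21, 2*3=6, 0*3=0 -> [9, 21, 6, 0] (max |s|=21)
Stage 2 (CLIP -15 30): clip(9,-15,30)=9, clip(21,-15,30)=21, clip(6,-15,30)=6, clip(0,-15,30)=0 -> [9, 21, 6, 0] (max |s|=21)
Stage 3 (AMPLIFY 3): 9*3=27, 21*3=63, 6*3=18, 0*3=0 -> [27, 63, 18, 0] (max |s|=63)
Stage 4 (CLIP -13 24): clip(27,-13,24)=24, clip(63,-13,24)=24, clip(18,-13,24)=18, clip(0,-13,24)=0 -> [24, 24, 18, 0] (max |s|=24)
Overall max amplitude: 63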